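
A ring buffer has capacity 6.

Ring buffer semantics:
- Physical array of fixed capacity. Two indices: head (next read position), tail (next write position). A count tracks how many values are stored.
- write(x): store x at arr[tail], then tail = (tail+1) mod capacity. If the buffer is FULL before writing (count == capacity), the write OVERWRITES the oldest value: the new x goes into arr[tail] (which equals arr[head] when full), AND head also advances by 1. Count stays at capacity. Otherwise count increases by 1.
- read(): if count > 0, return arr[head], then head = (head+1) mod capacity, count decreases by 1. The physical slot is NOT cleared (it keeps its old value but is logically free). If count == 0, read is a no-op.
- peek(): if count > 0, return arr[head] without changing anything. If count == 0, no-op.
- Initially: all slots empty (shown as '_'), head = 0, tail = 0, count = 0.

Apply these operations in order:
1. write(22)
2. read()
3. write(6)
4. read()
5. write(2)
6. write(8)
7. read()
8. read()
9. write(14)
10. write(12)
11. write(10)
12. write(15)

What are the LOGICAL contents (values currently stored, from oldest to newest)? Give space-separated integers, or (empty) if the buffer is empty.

After op 1 (write(22)): arr=[22 _ _ _ _ _] head=0 tail=1 count=1
After op 2 (read()): arr=[22 _ _ _ _ _] head=1 tail=1 count=0
After op 3 (write(6)): arr=[22 6 _ _ _ _] head=1 tail=2 count=1
After op 4 (read()): arr=[22 6 _ _ _ _] head=2 tail=2 count=0
After op 5 (write(2)): arr=[22 6 2 _ _ _] head=2 tail=3 count=1
After op 6 (write(8)): arr=[22 6 2 8 _ _] head=2 tail=4 count=2
After op 7 (read()): arr=[22 6 2 8 _ _] head=3 tail=4 count=1
After op 8 (read()): arr=[22 6 2 8 _ _] head=4 tail=4 count=0
After op 9 (write(14)): arr=[22 6 2 8 14 _] head=4 tail=5 count=1
After op 10 (write(12)): arr=[22 6 2 8 14 12] head=4 tail=0 count=2
After op 11 (write(10)): arr=[10 6 2 8 14 12] head=4 tail=1 count=3
After op 12 (write(15)): arr=[10 15 2 8 14 12] head=4 tail=2 count=4

Answer: 14 12 10 15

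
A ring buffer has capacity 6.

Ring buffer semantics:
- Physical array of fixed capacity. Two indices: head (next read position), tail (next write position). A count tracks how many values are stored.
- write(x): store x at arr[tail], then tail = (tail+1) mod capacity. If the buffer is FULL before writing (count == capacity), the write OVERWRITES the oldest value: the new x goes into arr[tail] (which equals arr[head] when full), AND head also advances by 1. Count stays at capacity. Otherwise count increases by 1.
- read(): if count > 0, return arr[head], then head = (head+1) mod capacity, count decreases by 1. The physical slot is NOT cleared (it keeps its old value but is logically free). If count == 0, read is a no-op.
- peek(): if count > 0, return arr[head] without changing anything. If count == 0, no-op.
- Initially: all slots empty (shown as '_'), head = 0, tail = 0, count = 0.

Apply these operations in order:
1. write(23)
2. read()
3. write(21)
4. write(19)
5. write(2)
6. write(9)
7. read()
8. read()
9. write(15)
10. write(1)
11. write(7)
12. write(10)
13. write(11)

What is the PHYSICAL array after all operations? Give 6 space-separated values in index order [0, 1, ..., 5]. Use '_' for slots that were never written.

Answer: 1 7 10 11 9 15

Derivation:
After op 1 (write(23)): arr=[23 _ _ _ _ _] head=0 tail=1 count=1
After op 2 (read()): arr=[23 _ _ _ _ _] head=1 tail=1 count=0
After op 3 (write(21)): arr=[23 21 _ _ _ _] head=1 tail=2 count=1
After op 4 (write(19)): arr=[23 21 19 _ _ _] head=1 tail=3 count=2
After op 5 (write(2)): arr=[23 21 19 2 _ _] head=1 tail=4 count=3
After op 6 (write(9)): arr=[23 21 19 2 9 _] head=1 tail=5 count=4
After op 7 (read()): arr=[23 21 19 2 9 _] head=2 tail=5 count=3
After op 8 (read()): arr=[23 21 19 2 9 _] head=3 tail=5 count=2
After op 9 (write(15)): arr=[23 21 19 2 9 15] head=3 tail=0 count=3
After op 10 (write(1)): arr=[1 21 19 2 9 15] head=3 tail=1 count=4
After op 11 (write(7)): arr=[1 7 19 2 9 15] head=3 tail=2 count=5
After op 12 (write(10)): arr=[1 7 10 2 9 15] head=3 tail=3 count=6
After op 13 (write(11)): arr=[1 7 10 11 9 15] head=4 tail=4 count=6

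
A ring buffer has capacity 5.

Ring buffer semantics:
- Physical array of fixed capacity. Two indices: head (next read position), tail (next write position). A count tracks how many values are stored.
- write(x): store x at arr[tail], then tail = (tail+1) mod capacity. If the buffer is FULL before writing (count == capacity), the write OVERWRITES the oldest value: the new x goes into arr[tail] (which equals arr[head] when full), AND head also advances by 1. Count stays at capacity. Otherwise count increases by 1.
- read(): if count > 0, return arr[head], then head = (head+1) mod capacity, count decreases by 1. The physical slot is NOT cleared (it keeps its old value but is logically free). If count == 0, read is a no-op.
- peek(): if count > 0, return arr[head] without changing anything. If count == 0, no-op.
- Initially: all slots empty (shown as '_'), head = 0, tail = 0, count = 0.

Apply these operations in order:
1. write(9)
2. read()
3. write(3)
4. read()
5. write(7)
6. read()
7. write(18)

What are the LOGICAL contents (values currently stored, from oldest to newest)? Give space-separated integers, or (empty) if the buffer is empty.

After op 1 (write(9)): arr=[9 _ _ _ _] head=0 tail=1 count=1
After op 2 (read()): arr=[9 _ _ _ _] head=1 tail=1 count=0
After op 3 (write(3)): arr=[9 3 _ _ _] head=1 tail=2 count=1
After op 4 (read()): arr=[9 3 _ _ _] head=2 tail=2 count=0
After op 5 (write(7)): arr=[9 3 7 _ _] head=2 tail=3 count=1
After op 6 (read()): arr=[9 3 7 _ _] head=3 tail=3 count=0
After op 7 (write(18)): arr=[9 3 7 18 _] head=3 tail=4 count=1

Answer: 18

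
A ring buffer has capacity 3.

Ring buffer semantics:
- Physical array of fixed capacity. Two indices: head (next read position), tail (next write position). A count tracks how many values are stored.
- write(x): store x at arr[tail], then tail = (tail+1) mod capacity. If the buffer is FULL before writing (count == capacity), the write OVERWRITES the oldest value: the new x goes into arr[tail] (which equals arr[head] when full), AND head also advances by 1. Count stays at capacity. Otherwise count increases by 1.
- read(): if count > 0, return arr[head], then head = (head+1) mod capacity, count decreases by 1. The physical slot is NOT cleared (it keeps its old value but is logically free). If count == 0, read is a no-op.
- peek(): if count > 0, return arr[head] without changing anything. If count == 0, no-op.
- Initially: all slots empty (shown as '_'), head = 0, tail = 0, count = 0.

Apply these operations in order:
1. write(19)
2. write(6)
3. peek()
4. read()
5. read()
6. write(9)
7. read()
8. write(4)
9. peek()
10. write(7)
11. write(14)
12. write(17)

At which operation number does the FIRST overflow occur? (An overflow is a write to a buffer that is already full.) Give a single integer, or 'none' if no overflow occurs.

Answer: 12

Derivation:
After op 1 (write(19)): arr=[19 _ _] head=0 tail=1 count=1
After op 2 (write(6)): arr=[19 6 _] head=0 tail=2 count=2
After op 3 (peek()): arr=[19 6 _] head=0 tail=2 count=2
After op 4 (read()): arr=[19 6 _] head=1 tail=2 count=1
After op 5 (read()): arr=[19 6 _] head=2 tail=2 count=0
After op 6 (write(9)): arr=[19 6 9] head=2 tail=0 count=1
After op 7 (read()): arr=[19 6 9] head=0 tail=0 count=0
After op 8 (write(4)): arr=[4 6 9] head=0 tail=1 count=1
After op 9 (peek()): arr=[4 6 9] head=0 tail=1 count=1
After op 10 (write(7)): arr=[4 7 9] head=0 tail=2 count=2
After op 11 (write(14)): arr=[4 7 14] head=0 tail=0 count=3
After op 12 (write(17)): arr=[17 7 14] head=1 tail=1 count=3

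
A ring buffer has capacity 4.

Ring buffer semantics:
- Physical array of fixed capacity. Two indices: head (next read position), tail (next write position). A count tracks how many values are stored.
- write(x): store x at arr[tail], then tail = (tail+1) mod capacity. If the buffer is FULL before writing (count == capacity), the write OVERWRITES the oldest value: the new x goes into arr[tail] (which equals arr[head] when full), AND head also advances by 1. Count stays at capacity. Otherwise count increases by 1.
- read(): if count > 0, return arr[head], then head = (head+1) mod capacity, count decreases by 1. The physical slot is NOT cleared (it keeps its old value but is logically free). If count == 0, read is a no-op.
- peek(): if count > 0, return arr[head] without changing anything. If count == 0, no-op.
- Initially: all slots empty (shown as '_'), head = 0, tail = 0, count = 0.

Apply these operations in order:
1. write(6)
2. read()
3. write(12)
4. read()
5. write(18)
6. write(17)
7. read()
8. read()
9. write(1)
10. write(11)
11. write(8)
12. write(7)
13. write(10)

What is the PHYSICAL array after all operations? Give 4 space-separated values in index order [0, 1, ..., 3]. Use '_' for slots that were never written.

Answer: 10 11 8 7

Derivation:
After op 1 (write(6)): arr=[6 _ _ _] head=0 tail=1 count=1
After op 2 (read()): arr=[6 _ _ _] head=1 tail=1 count=0
After op 3 (write(12)): arr=[6 12 _ _] head=1 tail=2 count=1
After op 4 (read()): arr=[6 12 _ _] head=2 tail=2 count=0
After op 5 (write(18)): arr=[6 12 18 _] head=2 tail=3 count=1
After op 6 (write(17)): arr=[6 12 18 17] head=2 tail=0 count=2
After op 7 (read()): arr=[6 12 18 17] head=3 tail=0 count=1
After op 8 (read()): arr=[6 12 18 17] head=0 tail=0 count=0
After op 9 (write(1)): arr=[1 12 18 17] head=0 tail=1 count=1
After op 10 (write(11)): arr=[1 11 18 17] head=0 tail=2 count=2
After op 11 (write(8)): arr=[1 11 8 17] head=0 tail=3 count=3
After op 12 (write(7)): arr=[1 11 8 7] head=0 tail=0 count=4
After op 13 (write(10)): arr=[10 11 8 7] head=1 tail=1 count=4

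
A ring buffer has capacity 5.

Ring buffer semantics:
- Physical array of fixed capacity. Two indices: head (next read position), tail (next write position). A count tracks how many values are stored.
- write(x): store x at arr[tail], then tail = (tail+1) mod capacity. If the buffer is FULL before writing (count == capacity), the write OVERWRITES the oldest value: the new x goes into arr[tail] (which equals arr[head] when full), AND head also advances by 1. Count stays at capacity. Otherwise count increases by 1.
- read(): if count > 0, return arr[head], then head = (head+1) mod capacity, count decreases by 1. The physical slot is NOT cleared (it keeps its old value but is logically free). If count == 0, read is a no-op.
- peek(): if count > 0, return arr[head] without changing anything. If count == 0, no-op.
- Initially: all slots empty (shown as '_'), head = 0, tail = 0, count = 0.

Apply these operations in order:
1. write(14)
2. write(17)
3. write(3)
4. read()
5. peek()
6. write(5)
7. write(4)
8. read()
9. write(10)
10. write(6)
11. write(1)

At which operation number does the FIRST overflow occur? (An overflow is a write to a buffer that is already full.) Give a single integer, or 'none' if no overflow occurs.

After op 1 (write(14)): arr=[14 _ _ _ _] head=0 tail=1 count=1
After op 2 (write(17)): arr=[14 17 _ _ _] head=0 tail=2 count=2
After op 3 (write(3)): arr=[14 17 3 _ _] head=0 tail=3 count=3
After op 4 (read()): arr=[14 17 3 _ _] head=1 tail=3 count=2
After op 5 (peek()): arr=[14 17 3 _ _] head=1 tail=3 count=2
After op 6 (write(5)): arr=[14 17 3 5 _] head=1 tail=4 count=3
After op 7 (write(4)): arr=[14 17 3 5 4] head=1 tail=0 count=4
After op 8 (read()): arr=[14 17 3 5 4] head=2 tail=0 count=3
After op 9 (write(10)): arr=[10 17 3 5 4] head=2 tail=1 count=4
After op 10 (write(6)): arr=[10 6 3 5 4] head=2 tail=2 count=5
After op 11 (write(1)): arr=[10 6 1 5 4] head=3 tail=3 count=5

Answer: 11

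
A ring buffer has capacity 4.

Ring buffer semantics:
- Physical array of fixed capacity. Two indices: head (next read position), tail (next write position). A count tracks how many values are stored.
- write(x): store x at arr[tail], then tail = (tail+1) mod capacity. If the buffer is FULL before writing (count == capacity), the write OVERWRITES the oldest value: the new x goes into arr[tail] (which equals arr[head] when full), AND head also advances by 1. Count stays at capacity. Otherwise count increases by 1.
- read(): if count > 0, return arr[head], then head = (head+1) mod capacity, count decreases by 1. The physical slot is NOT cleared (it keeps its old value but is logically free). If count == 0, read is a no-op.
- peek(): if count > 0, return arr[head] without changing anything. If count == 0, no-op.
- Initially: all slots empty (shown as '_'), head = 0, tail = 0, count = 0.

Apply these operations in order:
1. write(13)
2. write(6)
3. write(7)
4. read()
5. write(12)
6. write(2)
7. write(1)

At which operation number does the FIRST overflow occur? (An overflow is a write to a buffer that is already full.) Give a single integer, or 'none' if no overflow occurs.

Answer: 7

Derivation:
After op 1 (write(13)): arr=[13 _ _ _] head=0 tail=1 count=1
After op 2 (write(6)): arr=[13 6 _ _] head=0 tail=2 count=2
After op 3 (write(7)): arr=[13 6 7 _] head=0 tail=3 count=3
After op 4 (read()): arr=[13 6 7 _] head=1 tail=3 count=2
After op 5 (write(12)): arr=[13 6 7 12] head=1 tail=0 count=3
After op 6 (write(2)): arr=[2 6 7 12] head=1 tail=1 count=4
After op 7 (write(1)): arr=[2 1 7 12] head=2 tail=2 count=4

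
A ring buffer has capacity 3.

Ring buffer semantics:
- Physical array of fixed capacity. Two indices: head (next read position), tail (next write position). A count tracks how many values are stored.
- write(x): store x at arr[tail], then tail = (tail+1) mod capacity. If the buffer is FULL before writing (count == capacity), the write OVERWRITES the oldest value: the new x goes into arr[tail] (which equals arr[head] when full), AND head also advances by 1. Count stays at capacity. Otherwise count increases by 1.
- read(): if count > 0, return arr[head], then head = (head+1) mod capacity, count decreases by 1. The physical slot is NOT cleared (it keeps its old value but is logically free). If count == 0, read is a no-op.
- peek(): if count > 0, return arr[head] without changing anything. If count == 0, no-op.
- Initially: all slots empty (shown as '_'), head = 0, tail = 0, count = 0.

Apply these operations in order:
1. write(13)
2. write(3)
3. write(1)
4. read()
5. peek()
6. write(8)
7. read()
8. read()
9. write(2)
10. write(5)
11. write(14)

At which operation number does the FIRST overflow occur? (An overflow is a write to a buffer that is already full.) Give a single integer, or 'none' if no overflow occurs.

After op 1 (write(13)): arr=[13 _ _] head=0 tail=1 count=1
After op 2 (write(3)): arr=[13 3 _] head=0 tail=2 count=2
After op 3 (write(1)): arr=[13 3 1] head=0 tail=0 count=3
After op 4 (read()): arr=[13 3 1] head=1 tail=0 count=2
After op 5 (peek()): arr=[13 3 1] head=1 tail=0 count=2
After op 6 (write(8)): arr=[8 3 1] head=1 tail=1 count=3
After op 7 (read()): arr=[8 3 1] head=2 tail=1 count=2
After op 8 (read()): arr=[8 3 1] head=0 tail=1 count=1
After op 9 (write(2)): arr=[8 2 1] head=0 tail=2 count=2
After op 10 (write(5)): arr=[8 2 5] head=0 tail=0 count=3
After op 11 (write(14)): arr=[14 2 5] head=1 tail=1 count=3

Answer: 11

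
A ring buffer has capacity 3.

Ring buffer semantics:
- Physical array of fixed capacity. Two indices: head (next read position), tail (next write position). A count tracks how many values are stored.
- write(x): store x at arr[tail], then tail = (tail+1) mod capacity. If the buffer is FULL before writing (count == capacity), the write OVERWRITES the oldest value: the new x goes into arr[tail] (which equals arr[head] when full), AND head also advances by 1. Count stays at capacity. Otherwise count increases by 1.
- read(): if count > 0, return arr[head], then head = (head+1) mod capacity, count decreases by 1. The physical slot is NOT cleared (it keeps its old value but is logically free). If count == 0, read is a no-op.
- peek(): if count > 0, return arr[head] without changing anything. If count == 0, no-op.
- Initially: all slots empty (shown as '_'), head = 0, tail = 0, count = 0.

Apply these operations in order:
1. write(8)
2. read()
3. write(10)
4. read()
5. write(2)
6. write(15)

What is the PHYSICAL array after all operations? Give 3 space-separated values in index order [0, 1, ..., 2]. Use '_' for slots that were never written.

Answer: 15 10 2

Derivation:
After op 1 (write(8)): arr=[8 _ _] head=0 tail=1 count=1
After op 2 (read()): arr=[8 _ _] head=1 tail=1 count=0
After op 3 (write(10)): arr=[8 10 _] head=1 tail=2 count=1
After op 4 (read()): arr=[8 10 _] head=2 tail=2 count=0
After op 5 (write(2)): arr=[8 10 2] head=2 tail=0 count=1
After op 6 (write(15)): arr=[15 10 2] head=2 tail=1 count=2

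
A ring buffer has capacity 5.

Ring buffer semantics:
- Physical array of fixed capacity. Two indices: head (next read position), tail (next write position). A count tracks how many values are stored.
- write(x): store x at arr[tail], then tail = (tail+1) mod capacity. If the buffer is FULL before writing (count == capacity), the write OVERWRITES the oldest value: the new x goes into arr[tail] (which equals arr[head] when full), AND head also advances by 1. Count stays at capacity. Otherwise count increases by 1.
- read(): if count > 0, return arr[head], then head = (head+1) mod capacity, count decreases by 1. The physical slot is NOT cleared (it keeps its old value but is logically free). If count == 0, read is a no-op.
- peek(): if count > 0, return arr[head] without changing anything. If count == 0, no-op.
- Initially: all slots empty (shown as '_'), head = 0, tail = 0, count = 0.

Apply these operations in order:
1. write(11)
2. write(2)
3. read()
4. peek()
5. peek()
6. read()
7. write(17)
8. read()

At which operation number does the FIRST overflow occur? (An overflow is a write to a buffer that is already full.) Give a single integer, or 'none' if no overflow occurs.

Answer: none

Derivation:
After op 1 (write(11)): arr=[11 _ _ _ _] head=0 tail=1 count=1
After op 2 (write(2)): arr=[11 2 _ _ _] head=0 tail=2 count=2
After op 3 (read()): arr=[11 2 _ _ _] head=1 tail=2 count=1
After op 4 (peek()): arr=[11 2 _ _ _] head=1 tail=2 count=1
After op 5 (peek()): arr=[11 2 _ _ _] head=1 tail=2 count=1
After op 6 (read()): arr=[11 2 _ _ _] head=2 tail=2 count=0
After op 7 (write(17)): arr=[11 2 17 _ _] head=2 tail=3 count=1
After op 8 (read()): arr=[11 2 17 _ _] head=3 tail=3 count=0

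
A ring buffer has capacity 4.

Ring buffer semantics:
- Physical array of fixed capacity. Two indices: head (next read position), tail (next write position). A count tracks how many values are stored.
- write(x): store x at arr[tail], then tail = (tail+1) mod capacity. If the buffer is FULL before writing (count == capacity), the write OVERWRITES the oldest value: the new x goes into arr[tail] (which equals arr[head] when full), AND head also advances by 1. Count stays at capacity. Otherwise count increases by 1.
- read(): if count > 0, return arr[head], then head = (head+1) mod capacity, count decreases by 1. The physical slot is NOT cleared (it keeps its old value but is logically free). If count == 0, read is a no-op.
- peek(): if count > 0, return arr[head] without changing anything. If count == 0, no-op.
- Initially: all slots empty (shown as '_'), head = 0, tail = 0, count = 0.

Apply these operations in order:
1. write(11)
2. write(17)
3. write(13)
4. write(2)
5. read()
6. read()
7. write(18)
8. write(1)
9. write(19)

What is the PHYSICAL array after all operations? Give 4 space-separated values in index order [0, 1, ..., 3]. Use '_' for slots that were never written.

Answer: 18 1 19 2

Derivation:
After op 1 (write(11)): arr=[11 _ _ _] head=0 tail=1 count=1
After op 2 (write(17)): arr=[11 17 _ _] head=0 tail=2 count=2
After op 3 (write(13)): arr=[11 17 13 _] head=0 tail=3 count=3
After op 4 (write(2)): arr=[11 17 13 2] head=0 tail=0 count=4
After op 5 (read()): arr=[11 17 13 2] head=1 tail=0 count=3
After op 6 (read()): arr=[11 17 13 2] head=2 tail=0 count=2
After op 7 (write(18)): arr=[18 17 13 2] head=2 tail=1 count=3
After op 8 (write(1)): arr=[18 1 13 2] head=2 tail=2 count=4
After op 9 (write(19)): arr=[18 1 19 2] head=3 tail=3 count=4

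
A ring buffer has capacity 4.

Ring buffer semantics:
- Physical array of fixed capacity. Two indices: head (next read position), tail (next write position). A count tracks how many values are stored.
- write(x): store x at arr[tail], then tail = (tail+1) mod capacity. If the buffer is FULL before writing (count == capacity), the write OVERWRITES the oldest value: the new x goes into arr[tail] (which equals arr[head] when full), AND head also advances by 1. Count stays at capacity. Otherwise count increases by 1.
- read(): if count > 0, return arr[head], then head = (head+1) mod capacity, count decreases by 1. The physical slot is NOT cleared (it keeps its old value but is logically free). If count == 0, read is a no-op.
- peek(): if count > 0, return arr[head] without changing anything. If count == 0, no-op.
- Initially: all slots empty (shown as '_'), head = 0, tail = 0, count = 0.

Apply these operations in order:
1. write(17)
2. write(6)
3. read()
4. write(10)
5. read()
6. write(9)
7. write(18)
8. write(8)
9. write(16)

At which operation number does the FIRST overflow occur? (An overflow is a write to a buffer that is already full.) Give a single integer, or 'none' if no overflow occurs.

After op 1 (write(17)): arr=[17 _ _ _] head=0 tail=1 count=1
After op 2 (write(6)): arr=[17 6 _ _] head=0 tail=2 count=2
After op 3 (read()): arr=[17 6 _ _] head=1 tail=2 count=1
After op 4 (write(10)): arr=[17 6 10 _] head=1 tail=3 count=2
After op 5 (read()): arr=[17 6 10 _] head=2 tail=3 count=1
After op 6 (write(9)): arr=[17 6 10 9] head=2 tail=0 count=2
After op 7 (write(18)): arr=[18 6 10 9] head=2 tail=1 count=3
After op 8 (write(8)): arr=[18 8 10 9] head=2 tail=2 count=4
After op 9 (write(16)): arr=[18 8 16 9] head=3 tail=3 count=4

Answer: 9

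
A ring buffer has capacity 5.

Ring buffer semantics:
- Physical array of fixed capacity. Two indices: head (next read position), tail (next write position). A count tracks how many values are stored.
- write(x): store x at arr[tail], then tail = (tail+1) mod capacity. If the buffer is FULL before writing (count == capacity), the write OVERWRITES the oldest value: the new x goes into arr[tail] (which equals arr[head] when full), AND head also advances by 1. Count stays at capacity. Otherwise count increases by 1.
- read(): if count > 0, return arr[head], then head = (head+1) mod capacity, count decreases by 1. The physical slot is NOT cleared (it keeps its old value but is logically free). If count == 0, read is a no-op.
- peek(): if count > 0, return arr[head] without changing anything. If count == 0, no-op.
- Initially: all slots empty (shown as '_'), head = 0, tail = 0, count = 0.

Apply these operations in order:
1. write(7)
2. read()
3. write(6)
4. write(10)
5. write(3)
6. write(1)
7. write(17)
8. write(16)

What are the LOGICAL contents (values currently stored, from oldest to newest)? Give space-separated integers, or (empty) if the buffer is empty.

After op 1 (write(7)): arr=[7 _ _ _ _] head=0 tail=1 count=1
After op 2 (read()): arr=[7 _ _ _ _] head=1 tail=1 count=0
After op 3 (write(6)): arr=[7 6 _ _ _] head=1 tail=2 count=1
After op 4 (write(10)): arr=[7 6 10 _ _] head=1 tail=3 count=2
After op 5 (write(3)): arr=[7 6 10 3 _] head=1 tail=4 count=3
After op 6 (write(1)): arr=[7 6 10 3 1] head=1 tail=0 count=4
After op 7 (write(17)): arr=[17 6 10 3 1] head=1 tail=1 count=5
After op 8 (write(16)): arr=[17 16 10 3 1] head=2 tail=2 count=5

Answer: 10 3 1 17 16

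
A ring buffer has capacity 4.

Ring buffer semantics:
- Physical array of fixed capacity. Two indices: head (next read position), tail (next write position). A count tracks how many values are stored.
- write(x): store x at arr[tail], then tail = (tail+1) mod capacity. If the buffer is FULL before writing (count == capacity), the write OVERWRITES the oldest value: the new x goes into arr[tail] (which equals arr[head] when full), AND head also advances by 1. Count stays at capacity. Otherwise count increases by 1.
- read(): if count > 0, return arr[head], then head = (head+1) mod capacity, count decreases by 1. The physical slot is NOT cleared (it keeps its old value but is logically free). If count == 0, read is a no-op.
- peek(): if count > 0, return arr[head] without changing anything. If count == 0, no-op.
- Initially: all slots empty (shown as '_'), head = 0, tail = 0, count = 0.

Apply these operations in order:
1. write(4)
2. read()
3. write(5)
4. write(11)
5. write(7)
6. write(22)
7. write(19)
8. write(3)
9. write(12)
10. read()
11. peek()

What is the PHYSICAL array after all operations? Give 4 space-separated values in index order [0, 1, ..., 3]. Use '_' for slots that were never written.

After op 1 (write(4)): arr=[4 _ _ _] head=0 tail=1 count=1
After op 2 (read()): arr=[4 _ _ _] head=1 tail=1 count=0
After op 3 (write(5)): arr=[4 5 _ _] head=1 tail=2 count=1
After op 4 (write(11)): arr=[4 5 11 _] head=1 tail=3 count=2
After op 5 (write(7)): arr=[4 5 11 7] head=1 tail=0 count=3
After op 6 (write(22)): arr=[22 5 11 7] head=1 tail=1 count=4
After op 7 (write(19)): arr=[22 19 11 7] head=2 tail=2 count=4
After op 8 (write(3)): arr=[22 19 3 7] head=3 tail=3 count=4
After op 9 (write(12)): arr=[22 19 3 12] head=0 tail=0 count=4
After op 10 (read()): arr=[22 19 3 12] head=1 tail=0 count=3
After op 11 (peek()): arr=[22 19 3 12] head=1 tail=0 count=3

Answer: 22 19 3 12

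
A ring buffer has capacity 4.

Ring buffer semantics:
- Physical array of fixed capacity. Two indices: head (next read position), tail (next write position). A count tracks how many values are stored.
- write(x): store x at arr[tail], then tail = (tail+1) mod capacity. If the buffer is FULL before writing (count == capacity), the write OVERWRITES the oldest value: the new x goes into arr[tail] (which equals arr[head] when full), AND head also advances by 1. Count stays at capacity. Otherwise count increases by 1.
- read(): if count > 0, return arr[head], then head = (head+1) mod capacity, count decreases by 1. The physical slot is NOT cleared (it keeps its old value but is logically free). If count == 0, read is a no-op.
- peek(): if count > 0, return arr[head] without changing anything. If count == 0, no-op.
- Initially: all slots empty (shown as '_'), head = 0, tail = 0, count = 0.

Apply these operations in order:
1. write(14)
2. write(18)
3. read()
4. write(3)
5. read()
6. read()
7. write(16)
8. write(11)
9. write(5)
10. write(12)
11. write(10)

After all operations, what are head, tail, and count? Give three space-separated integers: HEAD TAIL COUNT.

After op 1 (write(14)): arr=[14 _ _ _] head=0 tail=1 count=1
After op 2 (write(18)): arr=[14 18 _ _] head=0 tail=2 count=2
After op 3 (read()): arr=[14 18 _ _] head=1 tail=2 count=1
After op 4 (write(3)): arr=[14 18 3 _] head=1 tail=3 count=2
After op 5 (read()): arr=[14 18 3 _] head=2 tail=3 count=1
After op 6 (read()): arr=[14 18 3 _] head=3 tail=3 count=0
After op 7 (write(16)): arr=[14 18 3 16] head=3 tail=0 count=1
After op 8 (write(11)): arr=[11 18 3 16] head=3 tail=1 count=2
After op 9 (write(5)): arr=[11 5 3 16] head=3 tail=2 count=3
After op 10 (write(12)): arr=[11 5 12 16] head=3 tail=3 count=4
After op 11 (write(10)): arr=[11 5 12 10] head=0 tail=0 count=4

Answer: 0 0 4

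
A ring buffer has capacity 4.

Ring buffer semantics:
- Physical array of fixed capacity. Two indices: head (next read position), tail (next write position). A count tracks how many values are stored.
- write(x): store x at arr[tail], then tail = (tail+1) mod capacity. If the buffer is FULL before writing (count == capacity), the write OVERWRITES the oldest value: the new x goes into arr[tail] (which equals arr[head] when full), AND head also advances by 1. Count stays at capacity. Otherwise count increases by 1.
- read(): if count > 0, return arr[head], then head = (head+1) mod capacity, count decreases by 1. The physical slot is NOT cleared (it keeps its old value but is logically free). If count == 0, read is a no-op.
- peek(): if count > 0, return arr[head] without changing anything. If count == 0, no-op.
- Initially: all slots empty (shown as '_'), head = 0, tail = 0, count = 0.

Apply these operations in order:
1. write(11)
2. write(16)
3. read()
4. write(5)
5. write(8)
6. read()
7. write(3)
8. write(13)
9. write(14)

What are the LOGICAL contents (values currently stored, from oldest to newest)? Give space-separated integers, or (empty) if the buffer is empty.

Answer: 8 3 13 14

Derivation:
After op 1 (write(11)): arr=[11 _ _ _] head=0 tail=1 count=1
After op 2 (write(16)): arr=[11 16 _ _] head=0 tail=2 count=2
After op 3 (read()): arr=[11 16 _ _] head=1 tail=2 count=1
After op 4 (write(5)): arr=[11 16 5 _] head=1 tail=3 count=2
After op 5 (write(8)): arr=[11 16 5 8] head=1 tail=0 count=3
After op 6 (read()): arr=[11 16 5 8] head=2 tail=0 count=2
After op 7 (write(3)): arr=[3 16 5 8] head=2 tail=1 count=3
After op 8 (write(13)): arr=[3 13 5 8] head=2 tail=2 count=4
After op 9 (write(14)): arr=[3 13 14 8] head=3 tail=3 count=4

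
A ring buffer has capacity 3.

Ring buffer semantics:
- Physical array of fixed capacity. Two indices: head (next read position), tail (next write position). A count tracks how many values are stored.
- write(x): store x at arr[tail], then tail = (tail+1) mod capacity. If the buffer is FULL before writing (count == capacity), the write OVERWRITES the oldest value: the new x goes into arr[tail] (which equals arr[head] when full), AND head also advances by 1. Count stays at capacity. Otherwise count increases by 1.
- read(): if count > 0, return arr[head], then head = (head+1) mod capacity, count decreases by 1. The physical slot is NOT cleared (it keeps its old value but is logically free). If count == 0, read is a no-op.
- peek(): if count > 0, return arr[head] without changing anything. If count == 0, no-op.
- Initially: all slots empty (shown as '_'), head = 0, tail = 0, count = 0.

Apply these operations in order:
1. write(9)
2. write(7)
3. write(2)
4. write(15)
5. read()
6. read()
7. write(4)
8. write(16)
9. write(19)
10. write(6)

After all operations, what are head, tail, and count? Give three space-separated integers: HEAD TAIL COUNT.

Answer: 2 2 3

Derivation:
After op 1 (write(9)): arr=[9 _ _] head=0 tail=1 count=1
After op 2 (write(7)): arr=[9 7 _] head=0 tail=2 count=2
After op 3 (write(2)): arr=[9 7 2] head=0 tail=0 count=3
After op 4 (write(15)): arr=[15 7 2] head=1 tail=1 count=3
After op 5 (read()): arr=[15 7 2] head=2 tail=1 count=2
After op 6 (read()): arr=[15 7 2] head=0 tail=1 count=1
After op 7 (write(4)): arr=[15 4 2] head=0 tail=2 count=2
After op 8 (write(16)): arr=[15 4 16] head=0 tail=0 count=3
After op 9 (write(19)): arr=[19 4 16] head=1 tail=1 count=3
After op 10 (write(6)): arr=[19 6 16] head=2 tail=2 count=3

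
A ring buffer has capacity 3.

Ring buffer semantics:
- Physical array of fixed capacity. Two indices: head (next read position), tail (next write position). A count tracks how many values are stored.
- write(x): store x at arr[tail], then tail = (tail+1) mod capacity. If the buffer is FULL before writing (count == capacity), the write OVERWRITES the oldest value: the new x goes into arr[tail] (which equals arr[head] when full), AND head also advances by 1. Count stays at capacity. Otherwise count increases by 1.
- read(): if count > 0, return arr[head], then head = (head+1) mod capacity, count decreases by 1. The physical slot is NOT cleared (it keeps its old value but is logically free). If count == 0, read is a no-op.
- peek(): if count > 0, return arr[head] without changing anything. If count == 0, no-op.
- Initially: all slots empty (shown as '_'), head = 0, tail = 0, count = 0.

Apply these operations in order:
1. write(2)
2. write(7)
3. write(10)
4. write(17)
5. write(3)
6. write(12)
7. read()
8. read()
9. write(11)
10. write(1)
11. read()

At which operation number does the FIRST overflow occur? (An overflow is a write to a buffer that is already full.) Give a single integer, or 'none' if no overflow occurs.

After op 1 (write(2)): arr=[2 _ _] head=0 tail=1 count=1
After op 2 (write(7)): arr=[2 7 _] head=0 tail=2 count=2
After op 3 (write(10)): arr=[2 7 10] head=0 tail=0 count=3
After op 4 (write(17)): arr=[17 7 10] head=1 tail=1 count=3
After op 5 (write(3)): arr=[17 3 10] head=2 tail=2 count=3
After op 6 (write(12)): arr=[17 3 12] head=0 tail=0 count=3
After op 7 (read()): arr=[17 3 12] head=1 tail=0 count=2
After op 8 (read()): arr=[17 3 12] head=2 tail=0 count=1
After op 9 (write(11)): arr=[11 3 12] head=2 tail=1 count=2
After op 10 (write(1)): arr=[11 1 12] head=2 tail=2 count=3
After op 11 (read()): arr=[11 1 12] head=0 tail=2 count=2

Answer: 4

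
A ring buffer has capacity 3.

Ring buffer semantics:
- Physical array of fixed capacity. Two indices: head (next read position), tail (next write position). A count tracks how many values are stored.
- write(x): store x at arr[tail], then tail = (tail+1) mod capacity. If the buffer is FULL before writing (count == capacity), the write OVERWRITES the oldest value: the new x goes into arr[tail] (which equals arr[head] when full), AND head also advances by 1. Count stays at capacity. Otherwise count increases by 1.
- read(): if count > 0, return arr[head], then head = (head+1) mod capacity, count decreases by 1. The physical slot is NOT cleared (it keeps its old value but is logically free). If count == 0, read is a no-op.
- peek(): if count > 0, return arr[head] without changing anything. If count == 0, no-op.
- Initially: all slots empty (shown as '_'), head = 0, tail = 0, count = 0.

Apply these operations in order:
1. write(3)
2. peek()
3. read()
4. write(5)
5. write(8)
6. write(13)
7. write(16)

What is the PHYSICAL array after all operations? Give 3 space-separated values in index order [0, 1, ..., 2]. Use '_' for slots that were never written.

Answer: 13 16 8

Derivation:
After op 1 (write(3)): arr=[3 _ _] head=0 tail=1 count=1
After op 2 (peek()): arr=[3 _ _] head=0 tail=1 count=1
After op 3 (read()): arr=[3 _ _] head=1 tail=1 count=0
After op 4 (write(5)): arr=[3 5 _] head=1 tail=2 count=1
After op 5 (write(8)): arr=[3 5 8] head=1 tail=0 count=2
After op 6 (write(13)): arr=[13 5 8] head=1 tail=1 count=3
After op 7 (write(16)): arr=[13 16 8] head=2 tail=2 count=3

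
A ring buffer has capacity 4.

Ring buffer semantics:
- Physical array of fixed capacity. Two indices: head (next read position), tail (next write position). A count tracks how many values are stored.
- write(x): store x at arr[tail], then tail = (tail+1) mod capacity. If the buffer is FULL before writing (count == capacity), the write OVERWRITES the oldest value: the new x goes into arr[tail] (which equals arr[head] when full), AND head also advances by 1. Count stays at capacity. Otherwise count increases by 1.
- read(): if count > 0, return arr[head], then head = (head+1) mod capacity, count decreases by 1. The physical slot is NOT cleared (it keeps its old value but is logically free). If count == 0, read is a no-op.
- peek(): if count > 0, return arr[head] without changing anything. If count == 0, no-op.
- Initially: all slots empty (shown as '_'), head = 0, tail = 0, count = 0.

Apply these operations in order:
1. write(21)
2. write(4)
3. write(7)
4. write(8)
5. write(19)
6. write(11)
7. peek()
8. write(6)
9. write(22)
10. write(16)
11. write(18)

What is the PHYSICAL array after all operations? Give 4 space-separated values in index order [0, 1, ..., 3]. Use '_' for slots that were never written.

Answer: 16 18 6 22

Derivation:
After op 1 (write(21)): arr=[21 _ _ _] head=0 tail=1 count=1
After op 2 (write(4)): arr=[21 4 _ _] head=0 tail=2 count=2
After op 3 (write(7)): arr=[21 4 7 _] head=0 tail=3 count=3
After op 4 (write(8)): arr=[21 4 7 8] head=0 tail=0 count=4
After op 5 (write(19)): arr=[19 4 7 8] head=1 tail=1 count=4
After op 6 (write(11)): arr=[19 11 7 8] head=2 tail=2 count=4
After op 7 (peek()): arr=[19 11 7 8] head=2 tail=2 count=4
After op 8 (write(6)): arr=[19 11 6 8] head=3 tail=3 count=4
After op 9 (write(22)): arr=[19 11 6 22] head=0 tail=0 count=4
After op 10 (write(16)): arr=[16 11 6 22] head=1 tail=1 count=4
After op 11 (write(18)): arr=[16 18 6 22] head=2 tail=2 count=4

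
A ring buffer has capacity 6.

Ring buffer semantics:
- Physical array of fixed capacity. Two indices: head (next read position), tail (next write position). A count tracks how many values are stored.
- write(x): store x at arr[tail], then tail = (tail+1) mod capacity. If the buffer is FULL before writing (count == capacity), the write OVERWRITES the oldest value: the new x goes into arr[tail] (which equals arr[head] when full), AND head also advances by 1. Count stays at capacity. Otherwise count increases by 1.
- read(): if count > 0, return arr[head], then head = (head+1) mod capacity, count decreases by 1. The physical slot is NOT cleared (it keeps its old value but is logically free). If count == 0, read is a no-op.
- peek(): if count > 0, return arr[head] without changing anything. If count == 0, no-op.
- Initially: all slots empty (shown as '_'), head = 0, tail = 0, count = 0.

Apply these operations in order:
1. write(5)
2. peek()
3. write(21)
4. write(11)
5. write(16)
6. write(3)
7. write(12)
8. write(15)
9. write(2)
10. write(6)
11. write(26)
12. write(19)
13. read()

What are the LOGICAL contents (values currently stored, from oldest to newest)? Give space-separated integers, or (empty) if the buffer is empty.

Answer: 15 2 6 26 19

Derivation:
After op 1 (write(5)): arr=[5 _ _ _ _ _] head=0 tail=1 count=1
After op 2 (peek()): arr=[5 _ _ _ _ _] head=0 tail=1 count=1
After op 3 (write(21)): arr=[5 21 _ _ _ _] head=0 tail=2 count=2
After op 4 (write(11)): arr=[5 21 11 _ _ _] head=0 tail=3 count=3
After op 5 (write(16)): arr=[5 21 11 16 _ _] head=0 tail=4 count=4
After op 6 (write(3)): arr=[5 21 11 16 3 _] head=0 tail=5 count=5
After op 7 (write(12)): arr=[5 21 11 16 3 12] head=0 tail=0 count=6
After op 8 (write(15)): arr=[15 21 11 16 3 12] head=1 tail=1 count=6
After op 9 (write(2)): arr=[15 2 11 16 3 12] head=2 tail=2 count=6
After op 10 (write(6)): arr=[15 2 6 16 3 12] head=3 tail=3 count=6
After op 11 (write(26)): arr=[15 2 6 26 3 12] head=4 tail=4 count=6
After op 12 (write(19)): arr=[15 2 6 26 19 12] head=5 tail=5 count=6
After op 13 (read()): arr=[15 2 6 26 19 12] head=0 tail=5 count=5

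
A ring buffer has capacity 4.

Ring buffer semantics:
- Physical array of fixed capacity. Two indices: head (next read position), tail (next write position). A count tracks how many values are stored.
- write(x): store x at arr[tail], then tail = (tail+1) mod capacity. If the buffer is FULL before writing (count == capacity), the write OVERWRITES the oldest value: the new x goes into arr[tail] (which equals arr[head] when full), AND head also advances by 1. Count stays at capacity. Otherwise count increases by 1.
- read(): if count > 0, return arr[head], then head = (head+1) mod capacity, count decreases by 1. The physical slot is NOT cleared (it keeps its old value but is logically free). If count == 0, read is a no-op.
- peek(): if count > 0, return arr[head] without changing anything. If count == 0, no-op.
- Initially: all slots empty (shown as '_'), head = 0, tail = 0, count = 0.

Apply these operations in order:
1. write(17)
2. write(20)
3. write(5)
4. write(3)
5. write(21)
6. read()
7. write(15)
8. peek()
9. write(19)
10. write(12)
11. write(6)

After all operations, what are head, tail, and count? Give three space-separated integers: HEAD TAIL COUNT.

Answer: 1 1 4

Derivation:
After op 1 (write(17)): arr=[17 _ _ _] head=0 tail=1 count=1
After op 2 (write(20)): arr=[17 20 _ _] head=0 tail=2 count=2
After op 3 (write(5)): arr=[17 20 5 _] head=0 tail=3 count=3
After op 4 (write(3)): arr=[17 20 5 3] head=0 tail=0 count=4
After op 5 (write(21)): arr=[21 20 5 3] head=1 tail=1 count=4
After op 6 (read()): arr=[21 20 5 3] head=2 tail=1 count=3
After op 7 (write(15)): arr=[21 15 5 3] head=2 tail=2 count=4
After op 8 (peek()): arr=[21 15 5 3] head=2 tail=2 count=4
After op 9 (write(19)): arr=[21 15 19 3] head=3 tail=3 count=4
After op 10 (write(12)): arr=[21 15 19 12] head=0 tail=0 count=4
After op 11 (write(6)): arr=[6 15 19 12] head=1 tail=1 count=4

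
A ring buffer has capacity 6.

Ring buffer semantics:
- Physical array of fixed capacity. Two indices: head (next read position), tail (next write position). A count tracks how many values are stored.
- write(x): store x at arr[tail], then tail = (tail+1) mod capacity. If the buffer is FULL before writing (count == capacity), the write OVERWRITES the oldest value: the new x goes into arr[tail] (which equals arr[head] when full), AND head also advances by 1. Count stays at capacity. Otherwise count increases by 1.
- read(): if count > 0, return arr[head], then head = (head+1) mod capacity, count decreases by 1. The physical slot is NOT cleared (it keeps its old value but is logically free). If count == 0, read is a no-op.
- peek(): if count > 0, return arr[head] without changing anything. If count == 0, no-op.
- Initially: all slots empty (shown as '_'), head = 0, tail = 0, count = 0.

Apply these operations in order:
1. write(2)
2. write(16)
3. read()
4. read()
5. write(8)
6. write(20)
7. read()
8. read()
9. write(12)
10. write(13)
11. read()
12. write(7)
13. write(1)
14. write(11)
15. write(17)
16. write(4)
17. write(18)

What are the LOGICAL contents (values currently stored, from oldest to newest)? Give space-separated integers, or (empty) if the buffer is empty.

After op 1 (write(2)): arr=[2 _ _ _ _ _] head=0 tail=1 count=1
After op 2 (write(16)): arr=[2 16 _ _ _ _] head=0 tail=2 count=2
After op 3 (read()): arr=[2 16 _ _ _ _] head=1 tail=2 count=1
After op 4 (read()): arr=[2 16 _ _ _ _] head=2 tail=2 count=0
After op 5 (write(8)): arr=[2 16 8 _ _ _] head=2 tail=3 count=1
After op 6 (write(20)): arr=[2 16 8 20 _ _] head=2 tail=4 count=2
After op 7 (read()): arr=[2 16 8 20 _ _] head=3 tail=4 count=1
After op 8 (read()): arr=[2 16 8 20 _ _] head=4 tail=4 count=0
After op 9 (write(12)): arr=[2 16 8 20 12 _] head=4 tail=5 count=1
After op 10 (write(13)): arr=[2 16 8 20 12 13] head=4 tail=0 count=2
After op 11 (read()): arr=[2 16 8 20 12 13] head=5 tail=0 count=1
After op 12 (write(7)): arr=[7 16 8 20 12 13] head=5 tail=1 count=2
After op 13 (write(1)): arr=[7 1 8 20 12 13] head=5 tail=2 count=3
After op 14 (write(11)): arr=[7 1 11 20 12 13] head=5 tail=3 count=4
After op 15 (write(17)): arr=[7 1 11 17 12 13] head=5 tail=4 count=5
After op 16 (write(4)): arr=[7 1 11 17 4 13] head=5 tail=5 count=6
After op 17 (write(18)): arr=[7 1 11 17 4 18] head=0 tail=0 count=6

Answer: 7 1 11 17 4 18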